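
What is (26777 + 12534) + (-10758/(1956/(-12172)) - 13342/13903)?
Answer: 1477277729/13903 ≈ 1.0626e+5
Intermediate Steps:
(26777 + 12534) + (-10758/(1956/(-12172)) - 13342/13903) = 39311 + (-10758/(1956*(-1/12172)) - 13342*1/13903) = 39311 + (-10758/(-489/3043) - 13342/13903) = 39311 + (-10758*(-3043/489) - 13342/13903) = 39311 + (66946 - 13342/13903) = 39311 + 930736896/13903 = 1477277729/13903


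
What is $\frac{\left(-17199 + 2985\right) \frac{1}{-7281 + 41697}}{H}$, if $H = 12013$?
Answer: $- \frac{2369}{68906568} \approx -3.438 \cdot 10^{-5}$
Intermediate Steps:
$\frac{\left(-17199 + 2985\right) \frac{1}{-7281 + 41697}}{H} = \frac{\left(-17199 + 2985\right) \frac{1}{-7281 + 41697}}{12013} = - \frac{14214}{34416} \cdot \frac{1}{12013} = \left(-14214\right) \frac{1}{34416} \cdot \frac{1}{12013} = \left(- \frac{2369}{5736}\right) \frac{1}{12013} = - \frac{2369}{68906568}$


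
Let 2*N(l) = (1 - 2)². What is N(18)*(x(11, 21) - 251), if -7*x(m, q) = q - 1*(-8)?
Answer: -893/7 ≈ -127.57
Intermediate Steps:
N(l) = ½ (N(l) = (1 - 2)²/2 = (½)*(-1)² = (½)*1 = ½)
x(m, q) = -8/7 - q/7 (x(m, q) = -(q - 1*(-8))/7 = -(q + 8)/7 = -(8 + q)/7 = -8/7 - q/7)
N(18)*(x(11, 21) - 251) = ((-8/7 - ⅐*21) - 251)/2 = ((-8/7 - 3) - 251)/2 = (-29/7 - 251)/2 = (½)*(-1786/7) = -893/7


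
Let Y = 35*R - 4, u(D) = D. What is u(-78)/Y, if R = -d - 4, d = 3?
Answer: 26/83 ≈ 0.31325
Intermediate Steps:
R = -7 (R = -1*3 - 4 = -3 - 4 = -7)
Y = -249 (Y = 35*(-7) - 4 = -245 - 4 = -249)
u(-78)/Y = -78/(-249) = -78*(-1/249) = 26/83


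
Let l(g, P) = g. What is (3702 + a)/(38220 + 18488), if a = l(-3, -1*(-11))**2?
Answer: 3711/56708 ≈ 0.065441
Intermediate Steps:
a = 9 (a = (-3)**2 = 9)
(3702 + a)/(38220 + 18488) = (3702 + 9)/(38220 + 18488) = 3711/56708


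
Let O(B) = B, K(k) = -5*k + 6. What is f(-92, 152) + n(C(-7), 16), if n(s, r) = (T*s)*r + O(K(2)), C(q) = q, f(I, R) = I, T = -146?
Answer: 16256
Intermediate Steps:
K(k) = 6 - 5*k
n(s, r) = -4 - 146*r*s (n(s, r) = (-146*s)*r + (6 - 5*2) = -146*r*s + (6 - 10) = -146*r*s - 4 = -4 - 146*r*s)
f(-92, 152) + n(C(-7), 16) = -92 + (-4 - 146*16*(-7)) = -92 + (-4 + 16352) = -92 + 16348 = 16256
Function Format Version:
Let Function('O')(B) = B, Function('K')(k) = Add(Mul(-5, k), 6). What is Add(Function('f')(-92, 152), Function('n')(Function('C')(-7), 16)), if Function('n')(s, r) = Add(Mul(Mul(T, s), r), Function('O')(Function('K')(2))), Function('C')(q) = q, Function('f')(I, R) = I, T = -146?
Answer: 16256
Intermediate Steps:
Function('K')(k) = Add(6, Mul(-5, k))
Function('n')(s, r) = Add(-4, Mul(-146, r, s)) (Function('n')(s, r) = Add(Mul(Mul(-146, s), r), Add(6, Mul(-5, 2))) = Add(Mul(-146, r, s), Add(6, -10)) = Add(Mul(-146, r, s), -4) = Add(-4, Mul(-146, r, s)))
Add(Function('f')(-92, 152), Function('n')(Function('C')(-7), 16)) = Add(-92, Add(-4, Mul(-146, 16, -7))) = Add(-92, Add(-4, 16352)) = Add(-92, 16348) = 16256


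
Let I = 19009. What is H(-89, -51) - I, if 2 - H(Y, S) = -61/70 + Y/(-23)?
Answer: -30606097/1610 ≈ -19010.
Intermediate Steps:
H(Y, S) = 201/70 + Y/23 (H(Y, S) = 2 - (-61/70 + Y/(-23)) = 2 - (-61*1/70 + Y*(-1/23)) = 2 - (-61/70 - Y/23) = 2 + (61/70 + Y/23) = 201/70 + Y/23)
H(-89, -51) - I = (201/70 + (1/23)*(-89)) - 1*19009 = (201/70 - 89/23) - 19009 = -1607/1610 - 19009 = -30606097/1610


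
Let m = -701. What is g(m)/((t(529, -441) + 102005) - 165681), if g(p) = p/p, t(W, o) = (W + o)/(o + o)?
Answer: -441/28081160 ≈ -1.5704e-5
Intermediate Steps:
t(W, o) = (W + o)/(2*o) (t(W, o) = (W + o)/((2*o)) = (W + o)*(1/(2*o)) = (W + o)/(2*o))
g(p) = 1
g(m)/((t(529, -441) + 102005) - 165681) = 1/(((1/2)*(529 - 441)/(-441) + 102005) - 165681) = 1/(((1/2)*(-1/441)*88 + 102005) - 165681) = 1/((-44/441 + 102005) - 165681) = 1/(44984161/441 - 165681) = 1/(-28081160/441) = 1*(-441/28081160) = -441/28081160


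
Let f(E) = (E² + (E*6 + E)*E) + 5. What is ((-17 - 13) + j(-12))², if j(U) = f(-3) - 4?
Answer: 1849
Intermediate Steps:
f(E) = 5 + 8*E² (f(E) = (E² + (6*E + E)*E) + 5 = (E² + (7*E)*E) + 5 = (E² + 7*E²) + 5 = 8*E² + 5 = 5 + 8*E²)
j(U) = 73 (j(U) = (5 + 8*(-3)²) - 4 = (5 + 8*9) - 4 = (5 + 72) - 4 = 77 - 4 = 73)
((-17 - 13) + j(-12))² = ((-17 - 13) + 73)² = (-30 + 73)² = 43² = 1849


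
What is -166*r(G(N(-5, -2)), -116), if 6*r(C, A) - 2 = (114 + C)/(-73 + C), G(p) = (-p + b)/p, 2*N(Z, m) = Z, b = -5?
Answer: -2407/216 ≈ -11.144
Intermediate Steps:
N(Z, m) = Z/2
G(p) = (-5 - p)/p (G(p) = (-p - 5)/p = (-5 - p)/p)
r(C, A) = ⅓ + (114 + C)/(6*(-73 + C)) (r(C, A) = ⅓ + ((114 + C)/(-73 + C))/6 = ⅓ + (114 + C)/(6*(-73 + C)))
-166*r(G(N(-5, -2)), -116) = -83*(-32 + 3*((-5 - (-5)/2)/(((½)*(-5)))))/(3*(-73 + (-5 - (-5)/2)/(((½)*(-5))))) = -83*(-32 + 3*((-5 - 1*(-5/2))/(-5/2)))/(3*(-73 + (-5 - 1*(-5/2))/(-5/2))) = -83*(-32 + 3*(-2*(-5 + 5/2)/5))/(3*(-73 - 2*(-5 + 5/2)/5)) = -83*(-32 + 3*(-⅖*(-5/2)))/(3*(-73 - ⅖*(-5/2))) = -83*(-32 + 3*1)/(3*(-73 + 1)) = -83*(-32 + 3)/(3*(-72)) = -83*(-1)*(-29)/(3*72) = -166*29/432 = -2407/216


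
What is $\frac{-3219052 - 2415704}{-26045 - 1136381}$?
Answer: $\frac{2817378}{581213} \approx 4.8474$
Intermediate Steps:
$\frac{-3219052 - 2415704}{-26045 - 1136381} = - \frac{5634756}{-1162426} = \left(-5634756\right) \left(- \frac{1}{1162426}\right) = \frac{2817378}{581213}$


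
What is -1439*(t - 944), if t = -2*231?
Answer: 2023234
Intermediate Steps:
t = -462
-1439*(t - 944) = -1439*(-462 - 944) = -1439*(-1406) = 2023234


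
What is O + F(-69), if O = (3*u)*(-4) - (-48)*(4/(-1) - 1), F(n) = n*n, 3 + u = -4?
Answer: 4605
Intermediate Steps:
u = -7 (u = -3 - 4 = -7)
F(n) = n²
O = -156 (O = (3*(-7))*(-4) - (-48)*(4/(-1) - 1) = -21*(-4) - (-48)*(4*(-1) - 1) = 84 - (-48)*(-4 - 1) = 84 - (-48)*(-5) = 84 - 16*15 = 84 - 240 = -156)
O + F(-69) = -156 + (-69)² = -156 + 4761 = 4605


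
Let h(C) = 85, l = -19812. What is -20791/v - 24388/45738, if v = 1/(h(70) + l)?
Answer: 1339940632477/3267 ≈ 4.1014e+8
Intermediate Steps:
v = -1/19727 (v = 1/(85 - 19812) = 1/(-19727) = -1/19727 ≈ -5.0692e-5)
-20791/v - 24388/45738 = -20791/(-1/19727) - 24388/45738 = -20791*(-19727) - 24388*1/45738 = 410144057 - 1742/3267 = 1339940632477/3267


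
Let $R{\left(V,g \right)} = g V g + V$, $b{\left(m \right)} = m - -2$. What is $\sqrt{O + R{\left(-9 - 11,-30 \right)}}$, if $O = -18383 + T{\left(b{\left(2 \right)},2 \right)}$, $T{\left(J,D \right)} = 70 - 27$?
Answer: $6 i \sqrt{1010} \approx 190.68 i$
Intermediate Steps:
$b{\left(m \right)} = 2 + m$ ($b{\left(m \right)} = m + 2 = 2 + m$)
$T{\left(J,D \right)} = 43$
$R{\left(V,g \right)} = V + V g^{2}$ ($R{\left(V,g \right)} = V g g + V = V g^{2} + V = V + V g^{2}$)
$O = -18340$ ($O = -18383 + 43 = -18340$)
$\sqrt{O + R{\left(-9 - 11,-30 \right)}} = \sqrt{-18340 + \left(-9 - 11\right) \left(1 + \left(-30\right)^{2}\right)} = \sqrt{-18340 - 20 \left(1 + 900\right)} = \sqrt{-18340 - 18020} = \sqrt{-36360} = 6 i \sqrt{1010}$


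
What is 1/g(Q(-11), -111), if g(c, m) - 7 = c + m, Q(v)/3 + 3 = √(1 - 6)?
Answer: -113/12814 - 3*I*√5/12814 ≈ -0.0088185 - 0.00052351*I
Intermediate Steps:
Q(v) = -9 + 3*I*√5 (Q(v) = -9 + 3*√(1 - 6) = -9 + 3*√(-5) = -9 + 3*(I*√5) = -9 + 3*I*√5)
g(c, m) = 7 + c + m (g(c, m) = 7 + (c + m) = 7 + c + m)
1/g(Q(-11), -111) = 1/(7 + (-9 + 3*I*√5) - 111) = 1/(-113 + 3*I*√5)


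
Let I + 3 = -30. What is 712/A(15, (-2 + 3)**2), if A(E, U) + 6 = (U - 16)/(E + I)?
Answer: -4272/31 ≈ -137.81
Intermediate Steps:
I = -33 (I = -3 - 30 = -33)
A(E, U) = -6 + (-16 + U)/(-33 + E) (A(E, U) = -6 + (U - 16)/(E - 33) = -6 + (-16 + U)/(-33 + E))
712/A(15, (-2 + 3)**2) = 712/(((182 + (-2 + 3)**2 - 6*15)/(-33 + 15))) = 712/(((182 + 1**2 - 90)/(-18))) = 712/((-(182 + 1 - 90)/18)) = 712/((-1/18*93)) = 712/(-31/6) = 712*(-6/31) = -4272/31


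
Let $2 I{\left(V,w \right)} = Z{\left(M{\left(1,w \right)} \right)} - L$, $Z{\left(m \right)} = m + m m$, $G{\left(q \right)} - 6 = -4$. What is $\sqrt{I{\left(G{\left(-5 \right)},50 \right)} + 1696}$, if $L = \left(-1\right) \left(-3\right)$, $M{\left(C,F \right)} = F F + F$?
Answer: $\frac{\sqrt{13016878}}{2} \approx 1803.9$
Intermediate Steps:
$M{\left(C,F \right)} = F + F^{2}$ ($M{\left(C,F \right)} = F^{2} + F = F + F^{2}$)
$G{\left(q \right)} = 2$ ($G{\left(q \right)} = 6 - 4 = 2$)
$Z{\left(m \right)} = m + m^{2}$
$L = 3$
$I{\left(V,w \right)} = - \frac{3}{2} + \frac{w \left(1 + w\right) \left(1 + w \left(1 + w\right)\right)}{2}$ ($I{\left(V,w \right)} = \frac{w \left(1 + w\right) \left(1 + w \left(1 + w\right)\right) - 3}{2} = \frac{-3 + w \left(1 + w\right) \left(1 + w \left(1 + w\right)\right)}{2} = - \frac{3}{2} + \frac{w \left(1 + w\right) \left(1 + w \left(1 + w\right)\right)}{2}$)
$\sqrt{I{\left(G{\left(-5 \right)},50 \right)} + 1696} = \sqrt{\left(- \frac{3}{2} + \frac{1}{2} \cdot 50 \left(1 + 50\right) \left(1 + 50 \left(1 + 50\right)\right)\right) + 1696} = \sqrt{\left(- \frac{3}{2} + \frac{1}{2} \cdot 50 \cdot 51 \left(1 + 50 \cdot 51\right)\right) + 1696} = \sqrt{\left(- \frac{3}{2} + \frac{1}{2} \cdot 50 \cdot 51 \left(1 + 2550\right)\right) + 1696} = \sqrt{\left(- \frac{3}{2} + \frac{1}{2} \cdot 50 \cdot 51 \cdot 2551\right) + 1696} = \sqrt{\left(- \frac{3}{2} + 3252525\right) + 1696} = \sqrt{\frac{6505047}{2} + 1696} = \sqrt{\frac{6508439}{2}} = \frac{\sqrt{13016878}}{2}$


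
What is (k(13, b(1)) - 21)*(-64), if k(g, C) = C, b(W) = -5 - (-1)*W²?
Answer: 1600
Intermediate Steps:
b(W) = -5 + W²
(k(13, b(1)) - 21)*(-64) = ((-5 + 1²) - 21)*(-64) = ((-5 + 1) - 21)*(-64) = (-4 - 21)*(-64) = -25*(-64) = 1600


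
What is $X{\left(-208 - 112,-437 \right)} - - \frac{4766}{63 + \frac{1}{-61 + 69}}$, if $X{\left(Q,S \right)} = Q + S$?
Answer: $- \frac{344157}{505} \approx -681.5$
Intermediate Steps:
$X{\left(-208 - 112,-437 \right)} - - \frac{4766}{63 + \frac{1}{-61 + 69}} = \left(\left(-208 - 112\right) - 437\right) - - \frac{4766}{63 + \frac{1}{-61 + 69}} = \left(\left(-208 - 112\right) - 437\right) - - \frac{4766}{63 + \frac{1}{8}} = \left(-320 - 437\right) - - \frac{4766}{63 + \frac{1}{8}} = -757 - - \frac{4766}{\frac{505}{8}} = -757 - \left(-4766\right) \frac{8}{505} = -757 - - \frac{38128}{505} = -757 + \frac{38128}{505} = - \frac{344157}{505}$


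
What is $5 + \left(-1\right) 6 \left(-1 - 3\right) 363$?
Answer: $8717$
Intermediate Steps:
$5 + \left(-1\right) 6 \left(-1 - 3\right) 363 = 5 + \left(-6\right) \left(-4\right) 363 = 5 + 24 \cdot 363 = 5 + 8712 = 8717$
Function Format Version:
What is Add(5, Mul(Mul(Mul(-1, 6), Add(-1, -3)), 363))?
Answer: 8717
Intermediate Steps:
Add(5, Mul(Mul(Mul(-1, 6), Add(-1, -3)), 363)) = Add(5, Mul(Mul(-6, -4), 363)) = Add(5, Mul(24, 363)) = Add(5, 8712) = 8717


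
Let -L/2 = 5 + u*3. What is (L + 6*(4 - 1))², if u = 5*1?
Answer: 484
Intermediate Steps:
u = 5
L = -40 (L = -2*(5 + 5*3) = -2*(5 + 15) = -2*20 = -40)
(L + 6*(4 - 1))² = (-40 + 6*(4 - 1))² = (-40 + 6*3)² = (-40 + 18)² = (-22)² = 484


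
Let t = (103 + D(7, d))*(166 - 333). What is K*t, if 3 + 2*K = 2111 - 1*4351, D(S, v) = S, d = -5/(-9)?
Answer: 20601955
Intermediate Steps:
d = 5/9 (d = -5*(-⅑) = 5/9 ≈ 0.55556)
K = -2243/2 (K = -3/2 + (2111 - 1*4351)/2 = -3/2 + (2111 - 4351)/2 = -3/2 + (½)*(-2240) = -3/2 - 1120 = -2243/2 ≈ -1121.5)
t = -18370 (t = (103 + 7)*(166 - 333) = 110*(-167) = -18370)
K*t = -2243/2*(-18370) = 20601955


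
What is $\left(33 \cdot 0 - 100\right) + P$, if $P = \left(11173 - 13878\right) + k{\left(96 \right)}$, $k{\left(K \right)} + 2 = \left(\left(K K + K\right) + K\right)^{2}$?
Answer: $88507657$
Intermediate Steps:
$k{\left(K \right)} = -2 + \left(K^{2} + 2 K\right)^{2}$ ($k{\left(K \right)} = -2 + \left(\left(K K + K\right) + K\right)^{2} = -2 + \left(\left(K^{2} + K\right) + K\right)^{2} = -2 + \left(\left(K + K^{2}\right) + K\right)^{2} = -2 + \left(K^{2} + 2 K\right)^{2}$)
$P = 88507757$ ($P = \left(11173 - 13878\right) - \left(2 - 96^{2} \left(2 + 96\right)^{2}\right) = -2705 - \left(2 - 9216 \cdot 98^{2}\right) = -2705 + \left(-2 + 9216 \cdot 9604\right) = -2705 + \left(-2 + 88510464\right) = -2705 + 88510462 = 88507757$)
$\left(33 \cdot 0 - 100\right) + P = \left(33 \cdot 0 - 100\right) + 88507757 = \left(0 - 100\right) + 88507757 = -100 + 88507757 = 88507657$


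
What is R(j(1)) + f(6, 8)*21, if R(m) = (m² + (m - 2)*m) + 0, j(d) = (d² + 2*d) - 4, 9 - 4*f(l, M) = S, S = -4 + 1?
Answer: 67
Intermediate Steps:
S = -3
f(l, M) = 3 (f(l, M) = 9/4 - ¼*(-3) = 9/4 + ¾ = 3)
j(d) = -4 + d² + 2*d
R(m) = m² + m*(-2 + m) (R(m) = (m² + (-2 + m)*m) + 0 = (m² + m*(-2 + m)) + 0 = m² + m*(-2 + m))
R(j(1)) + f(6, 8)*21 = 2*(-4 + 1² + 2*1)*(-1 + (-4 + 1² + 2*1)) + 3*21 = 2*(-4 + 1 + 2)*(-1 + (-4 + 1 + 2)) + 63 = 2*(-1)*(-1 - 1) + 63 = 2*(-1)*(-2) + 63 = 4 + 63 = 67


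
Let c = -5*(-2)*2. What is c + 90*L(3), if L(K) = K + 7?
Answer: 920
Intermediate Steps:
L(K) = 7 + K
c = 20 (c = 10*2 = 20)
c + 90*L(3) = 20 + 90*(7 + 3) = 20 + 90*10 = 20 + 900 = 920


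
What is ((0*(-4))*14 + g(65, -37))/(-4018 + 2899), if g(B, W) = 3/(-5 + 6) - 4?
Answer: 1/1119 ≈ 0.00089366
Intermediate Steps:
g(B, W) = -1 (g(B, W) = 3/1 - 4 = 1*3 - 4 = 3 - 4 = -1)
((0*(-4))*14 + g(65, -37))/(-4018 + 2899) = ((0*(-4))*14 - 1)/(-4018 + 2899) = (0*14 - 1)/(-1119) = (0 - 1)*(-1/1119) = -1*(-1/1119) = 1/1119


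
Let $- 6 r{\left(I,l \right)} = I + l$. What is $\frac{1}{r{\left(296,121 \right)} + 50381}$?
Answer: $\frac{2}{100623} \approx 1.9876 \cdot 10^{-5}$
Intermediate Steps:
$r{\left(I,l \right)} = - \frac{I}{6} - \frac{l}{6}$ ($r{\left(I,l \right)} = - \frac{I + l}{6} = - \frac{I}{6} - \frac{l}{6}$)
$\frac{1}{r{\left(296,121 \right)} + 50381} = \frac{1}{\left(\left(- \frac{1}{6}\right) 296 - \frac{121}{6}\right) + 50381} = \frac{1}{\left(- \frac{148}{3} - \frac{121}{6}\right) + 50381} = \frac{1}{- \frac{139}{2} + 50381} = \frac{1}{\frac{100623}{2}} = \frac{2}{100623}$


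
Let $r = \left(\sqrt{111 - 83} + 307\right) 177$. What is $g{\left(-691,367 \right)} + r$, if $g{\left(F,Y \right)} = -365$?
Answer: $53974 + 354 \sqrt{7} \approx 54911.0$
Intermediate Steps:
$r = 54339 + 354 \sqrt{7}$ ($r = \left(\sqrt{111 + \left(-84 + 1\right)} + 307\right) 177 = \left(\sqrt{111 - 83} + 307\right) 177 = \left(\sqrt{28} + 307\right) 177 = \left(2 \sqrt{7} + 307\right) 177 = \left(307 + 2 \sqrt{7}\right) 177 = 54339 + 354 \sqrt{7} \approx 55276.0$)
$g{\left(-691,367 \right)} + r = -365 + \left(54339 + 354 \sqrt{7}\right) = 53974 + 354 \sqrt{7}$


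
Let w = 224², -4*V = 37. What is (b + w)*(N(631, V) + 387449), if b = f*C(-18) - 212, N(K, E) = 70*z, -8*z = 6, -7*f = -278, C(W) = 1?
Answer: 135598847309/7 ≈ 1.9371e+10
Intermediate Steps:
V = -37/4 (V = -¼*37 = -37/4 ≈ -9.2500)
f = 278/7 (f = -⅐*(-278) = 278/7 ≈ 39.714)
z = -¾ (z = -⅛*6 = -¾ ≈ -0.75000)
N(K, E) = -105/2 (N(K, E) = 70*(-¾) = -105/2)
b = -1206/7 (b = (278/7)*1 - 212 = 278/7 - 212 = -1206/7 ≈ -172.29)
w = 50176
(b + w)*(N(631, V) + 387449) = (-1206/7 + 50176)*(-105/2 + 387449) = (350026/7)*(774793/2) = 135598847309/7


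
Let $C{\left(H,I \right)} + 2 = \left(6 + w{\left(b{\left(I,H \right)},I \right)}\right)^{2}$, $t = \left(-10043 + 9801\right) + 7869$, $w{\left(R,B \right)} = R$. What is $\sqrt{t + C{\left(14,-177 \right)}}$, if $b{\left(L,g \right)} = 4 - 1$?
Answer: $\sqrt{7706} \approx 87.784$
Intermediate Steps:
$b{\left(L,g \right)} = 3$
$t = 7627$ ($t = -242 + 7869 = 7627$)
$C{\left(H,I \right)} = 79$ ($C{\left(H,I \right)} = -2 + \left(6 + 3\right)^{2} = -2 + 9^{2} = -2 + 81 = 79$)
$\sqrt{t + C{\left(14,-177 \right)}} = \sqrt{7627 + 79} = \sqrt{7706}$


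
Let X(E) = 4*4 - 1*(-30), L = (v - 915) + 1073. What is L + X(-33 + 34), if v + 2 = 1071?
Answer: 1273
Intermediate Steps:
v = 1069 (v = -2 + 1071 = 1069)
L = 1227 (L = (1069 - 915) + 1073 = 154 + 1073 = 1227)
X(E) = 46 (X(E) = 16 + 30 = 46)
L + X(-33 + 34) = 1227 + 46 = 1273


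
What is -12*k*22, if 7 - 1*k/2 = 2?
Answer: -2640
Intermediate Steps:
k = 10 (k = 14 - 2*2 = 14 - 4 = 10)
-12*k*22 = -12*10*22 = -120*22 = -2640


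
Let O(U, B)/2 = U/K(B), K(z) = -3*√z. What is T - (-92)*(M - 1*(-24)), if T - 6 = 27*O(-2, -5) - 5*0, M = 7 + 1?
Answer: 2950 - 36*I*√5/5 ≈ 2950.0 - 16.1*I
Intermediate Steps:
M = 8
O(U, B) = -2*U/(3*√B) (O(U, B) = 2*(U/((-3*√B))) = 2*(U*(-1/(3*√B))) = 2*(-U/(3*√B)) = -2*U/(3*√B))
T = 6 - 36*I*√5/5 (T = 6 + (27*(-⅔*(-2)/√(-5)) - 5*0) = 6 + (27*(-⅔*(-2)*(-I*√5/5)) + 0) = 6 + (27*(-4*I*√5/15) + 0) = 6 + (-36*I*√5/5 + 0) = 6 - 36*I*√5/5 ≈ 6.0 - 16.1*I)
T - (-92)*(M - 1*(-24)) = (6 - 36*I*√5/5) - (-92)*(8 - 1*(-24)) = (6 - 36*I*√5/5) - (-92)*(8 + 24) = (6 - 36*I*√5/5) - (-92)*32 = (6 - 36*I*√5/5) - 1*(-2944) = (6 - 36*I*√5/5) + 2944 = 2950 - 36*I*√5/5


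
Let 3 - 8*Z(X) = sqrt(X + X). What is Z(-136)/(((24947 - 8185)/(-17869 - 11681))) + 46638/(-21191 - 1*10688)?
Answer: -4540021299/2137423192 + 14775*I*sqrt(17)/16762 ≈ -2.1241 + 3.6343*I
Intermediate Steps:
Z(X) = 3/8 - sqrt(2)*sqrt(X)/8 (Z(X) = 3/8 - sqrt(X + X)/8 = 3/8 - sqrt(2)*sqrt(X)/8)
Z(-136)/(((24947 - 8185)/(-17869 - 11681))) + 46638/(-21191 - 1*10688) = (3/8 - sqrt(2)*sqrt(-136)/8)/(((24947 - 8185)/(-17869 - 11681))) + 46638/(-21191 - 1*10688) = (3/8 - sqrt(2)*2*I*sqrt(34)/8)/((16762/(-29550))) + 46638/(-21191 - 10688) = (3/8 - I*sqrt(17)/2)/((16762*(-1/29550))) + 46638/(-31879) = (3/8 - I*sqrt(17)/2)/(-8381/14775) + 46638*(-1/31879) = (3/8 - I*sqrt(17)/2)*(-14775/8381) - 46638/31879 = (-44325/67048 + 14775*I*sqrt(17)/16762) - 46638/31879 = -4540021299/2137423192 + 14775*I*sqrt(17)/16762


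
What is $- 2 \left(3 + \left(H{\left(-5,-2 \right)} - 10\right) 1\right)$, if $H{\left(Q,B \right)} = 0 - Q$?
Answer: $4$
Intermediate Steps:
$H{\left(Q,B \right)} = - Q$
$- 2 \left(3 + \left(H{\left(-5,-2 \right)} - 10\right) 1\right) = - 2 \left(3 + \left(\left(-1\right) \left(-5\right) - 10\right) 1\right) = - 2 \left(3 + \left(5 - 10\right) 1\right) = - 2 \left(3 - 5\right) = \left(-2\right) \left(-2\right) = 4$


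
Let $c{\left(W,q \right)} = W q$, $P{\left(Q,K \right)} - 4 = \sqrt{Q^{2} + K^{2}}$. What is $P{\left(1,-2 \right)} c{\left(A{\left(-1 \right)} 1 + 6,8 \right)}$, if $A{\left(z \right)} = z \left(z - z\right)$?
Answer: $192 + 48 \sqrt{5} \approx 299.33$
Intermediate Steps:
$P{\left(Q,K \right)} = 4 + \sqrt{K^{2} + Q^{2}}$ ($P{\left(Q,K \right)} = 4 + \sqrt{Q^{2} + K^{2}} = 4 + \sqrt{K^{2} + Q^{2}}$)
$A{\left(z \right)} = 0$ ($A{\left(z \right)} = z 0 = 0$)
$P{\left(1,-2 \right)} c{\left(A{\left(-1 \right)} 1 + 6,8 \right)} = \left(4 + \sqrt{\left(-2\right)^{2} + 1^{2}}\right) \left(0 \cdot 1 + 6\right) 8 = \left(4 + \sqrt{4 + 1}\right) \left(0 + 6\right) 8 = \left(4 + \sqrt{5}\right) 6 \cdot 8 = \left(4 + \sqrt{5}\right) 48 = 192 + 48 \sqrt{5}$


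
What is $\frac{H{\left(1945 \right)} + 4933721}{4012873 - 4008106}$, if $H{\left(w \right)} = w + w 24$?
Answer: $\frac{1660782}{1589} \approx 1045.2$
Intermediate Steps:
$H{\left(w \right)} = 25 w$ ($H{\left(w \right)} = w + 24 w = 25 w$)
$\frac{H{\left(1945 \right)} + 4933721}{4012873 - 4008106} = \frac{25 \cdot 1945 + 4933721}{4012873 - 4008106} = \frac{48625 + 4933721}{4767} = 4982346 \cdot \frac{1}{4767} = \frac{1660782}{1589}$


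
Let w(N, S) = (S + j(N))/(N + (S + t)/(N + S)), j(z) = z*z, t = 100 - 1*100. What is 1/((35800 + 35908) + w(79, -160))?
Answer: 6559/470825333 ≈ 1.3931e-5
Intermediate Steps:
t = 0 (t = 100 - 100 = 0)
j(z) = z²
w(N, S) = (S + N²)/(N + S/(N + S)) (w(N, S) = (S + N²)/(N + (S + 0)/(N + S)) = (S + N²)/(N + S/(N + S)))
1/((35800 + 35908) + w(79, -160)) = 1/((35800 + 35908) + (79³ + (-160)² + 79*(-160) - 160*79²)/(-160 + 79² + 79*(-160))) = 1/(71708 + (493039 + 25600 - 12640 - 160*6241)/(-160 + 6241 - 12640)) = 1/(71708 + (493039 + 25600 - 12640 - 998560)/(-6559)) = 1/(71708 - 1/6559*(-492561)) = 1/(71708 + 492561/6559) = 1/(470825333/6559) = 6559/470825333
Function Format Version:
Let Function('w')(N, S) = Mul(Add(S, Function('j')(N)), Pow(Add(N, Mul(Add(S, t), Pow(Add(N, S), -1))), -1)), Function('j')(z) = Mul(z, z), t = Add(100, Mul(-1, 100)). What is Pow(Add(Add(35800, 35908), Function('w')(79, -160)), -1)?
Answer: Rational(6559, 470825333) ≈ 1.3931e-5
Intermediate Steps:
t = 0 (t = Add(100, -100) = 0)
Function('j')(z) = Pow(z, 2)
Function('w')(N, S) = Mul(Pow(Add(N, Mul(S, Pow(Add(N, S), -1))), -1), Add(S, Pow(N, 2))) (Function('w')(N, S) = Mul(Add(S, Pow(N, 2)), Pow(Add(N, Mul(Add(S, 0), Pow(Add(N, S), -1))), -1)) = Mul(Add(S, Pow(N, 2)), Pow(Add(N, Mul(S, Pow(Add(N, S), -1))), -1)) = Mul(Pow(Add(N, Mul(S, Pow(Add(N, S), -1))), -1), Add(S, Pow(N, 2))))
Pow(Add(Add(35800, 35908), Function('w')(79, -160)), -1) = Pow(Add(Add(35800, 35908), Mul(Pow(Add(-160, Pow(79, 2), Mul(79, -160)), -1), Add(Pow(79, 3), Pow(-160, 2), Mul(79, -160), Mul(-160, Pow(79, 2))))), -1) = Pow(Add(71708, Mul(Pow(Add(-160, 6241, -12640), -1), Add(493039, 25600, -12640, Mul(-160, 6241)))), -1) = Pow(Add(71708, Mul(Pow(-6559, -1), Add(493039, 25600, -12640, -998560))), -1) = Pow(Add(71708, Mul(Rational(-1, 6559), -492561)), -1) = Pow(Add(71708, Rational(492561, 6559)), -1) = Pow(Rational(470825333, 6559), -1) = Rational(6559, 470825333)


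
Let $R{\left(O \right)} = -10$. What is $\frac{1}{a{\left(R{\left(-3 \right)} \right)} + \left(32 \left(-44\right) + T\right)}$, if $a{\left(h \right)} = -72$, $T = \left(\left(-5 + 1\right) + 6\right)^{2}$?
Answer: $- \frac{1}{1476} \approx -0.00067751$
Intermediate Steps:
$T = 4$ ($T = \left(-4 + 6\right)^{2} = 2^{2} = 4$)
$\frac{1}{a{\left(R{\left(-3 \right)} \right)} + \left(32 \left(-44\right) + T\right)} = \frac{1}{-72 + \left(32 \left(-44\right) + 4\right)} = \frac{1}{-72 + \left(-1408 + 4\right)} = \frac{1}{-72 - 1404} = \frac{1}{-1476} = - \frac{1}{1476}$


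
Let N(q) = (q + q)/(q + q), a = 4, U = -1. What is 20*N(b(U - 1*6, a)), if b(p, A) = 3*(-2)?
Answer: 20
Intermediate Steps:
b(p, A) = -6
N(q) = 1 (N(q) = (2*q)/((2*q)) = (2*q)*(1/(2*q)) = 1)
20*N(b(U - 1*6, a)) = 20*1 = 20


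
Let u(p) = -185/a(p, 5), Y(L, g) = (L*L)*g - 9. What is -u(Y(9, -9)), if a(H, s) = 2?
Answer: 185/2 ≈ 92.500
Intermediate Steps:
Y(L, g) = -9 + g*L² (Y(L, g) = L²*g - 9 = g*L² - 9 = -9 + g*L²)
u(p) = -185/2
-u(Y(9, -9)) = -1*(-185/2) = 185/2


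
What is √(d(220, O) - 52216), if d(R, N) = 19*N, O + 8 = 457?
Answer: I*√43685 ≈ 209.01*I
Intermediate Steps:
O = 449 (O = -8 + 457 = 449)
√(d(220, O) - 52216) = √(19*449 - 52216) = √(8531 - 52216) = √(-43685) = I*√43685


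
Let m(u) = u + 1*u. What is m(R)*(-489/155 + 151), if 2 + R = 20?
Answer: 824976/155 ≈ 5322.4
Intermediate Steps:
R = 18 (R = -2 + 20 = 18)
m(u) = 2*u (m(u) = u + u = 2*u)
m(R)*(-489/155 + 151) = (2*18)*(-489/155 + 151) = 36*(-489*1/155 + 151) = 36*(-489/155 + 151) = 36*(22916/155) = 824976/155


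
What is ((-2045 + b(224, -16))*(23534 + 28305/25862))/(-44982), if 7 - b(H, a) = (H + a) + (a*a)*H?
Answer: 18135162144335/581662242 ≈ 31178.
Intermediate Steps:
b(H, a) = 7 - H - a - H*a² (b(H, a) = 7 - ((H + a) + (a*a)*H) = 7 - ((H + a) + a²*H) = 7 - ((H + a) + H*a²) = 7 - (H + a + H*a²) = 7 + (-H - a - H*a²) = 7 - H - a - H*a²)
((-2045 + b(224, -16))*(23534 + 28305/25862))/(-44982) = ((-2045 + (7 - 1*224 - 1*(-16) - 1*224*(-16)²))*(23534 + 28305/25862))/(-44982) = ((-2045 + (7 - 224 + 16 - 1*224*256))*(23534 + 28305*(1/25862)))*(-1/44982) = ((-2045 + (7 - 224 + 16 - 57344))*(23534 + 28305/25862))*(-1/44982) = ((-2045 - 57545)*(608664613/25862))*(-1/44982) = -59590*608664613/25862*(-1/44982) = -18135162144335/12931*(-1/44982) = 18135162144335/581662242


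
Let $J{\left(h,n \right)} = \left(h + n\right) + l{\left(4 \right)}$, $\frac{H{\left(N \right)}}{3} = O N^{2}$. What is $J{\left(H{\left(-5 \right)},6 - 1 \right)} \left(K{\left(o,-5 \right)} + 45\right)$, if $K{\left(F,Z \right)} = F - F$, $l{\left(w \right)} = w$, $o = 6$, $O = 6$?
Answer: $20655$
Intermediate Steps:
$H{\left(N \right)} = 18 N^{2}$ ($H{\left(N \right)} = 3 \cdot 6 N^{2} = 18 N^{2}$)
$K{\left(F,Z \right)} = 0$
$J{\left(h,n \right)} = 4 + h + n$ ($J{\left(h,n \right)} = \left(h + n\right) + 4 = 4 + h + n$)
$J{\left(H{\left(-5 \right)},6 - 1 \right)} \left(K{\left(o,-5 \right)} + 45\right) = \left(4 + 18 \left(-5\right)^{2} + \left(6 - 1\right)\right) \left(0 + 45\right) = \left(4 + 18 \cdot 25 + 5\right) 45 = \left(4 + 450 + 5\right) 45 = 459 \cdot 45 = 20655$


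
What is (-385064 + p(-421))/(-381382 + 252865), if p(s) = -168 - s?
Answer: 384811/128517 ≈ 2.9942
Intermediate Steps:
(-385064 + p(-421))/(-381382 + 252865) = (-385064 + (-168 - 1*(-421)))/(-381382 + 252865) = (-385064 + (-168 + 421))/(-128517) = (-385064 + 253)*(-1/128517) = -384811*(-1/128517) = 384811/128517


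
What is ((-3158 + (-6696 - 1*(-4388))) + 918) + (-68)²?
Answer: 76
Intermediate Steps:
((-3158 + (-6696 - 1*(-4388))) + 918) + (-68)² = ((-3158 + (-6696 + 4388)) + 918) + 4624 = ((-3158 - 2308) + 918) + 4624 = (-5466 + 918) + 4624 = -4548 + 4624 = 76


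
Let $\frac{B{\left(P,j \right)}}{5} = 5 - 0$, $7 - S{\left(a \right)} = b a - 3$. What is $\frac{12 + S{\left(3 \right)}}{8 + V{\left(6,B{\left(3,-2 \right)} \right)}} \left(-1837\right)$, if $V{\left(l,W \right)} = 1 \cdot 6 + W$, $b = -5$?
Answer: $- \frac{67969}{39} \approx -1742.8$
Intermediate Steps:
$S{\left(a \right)} = 10 + 5 a$ ($S{\left(a \right)} = 7 - \left(- 5 a - 3\right) = 7 - \left(-3 - 5 a\right) = 7 + \left(3 + 5 a\right) = 10 + 5 a$)
$B{\left(P,j \right)} = 25$ ($B{\left(P,j \right)} = 5 \left(5 - 0\right) = 5 \left(5 + 0\right) = 5 \cdot 5 = 25$)
$V{\left(l,W \right)} = 6 + W$
$\frac{12 + S{\left(3 \right)}}{8 + V{\left(6,B{\left(3,-2 \right)} \right)}} \left(-1837\right) = \frac{12 + \left(10 + 5 \cdot 3\right)}{8 + \left(6 + 25\right)} \left(-1837\right) = \frac{12 + \left(10 + 15\right)}{8 + 31} \left(-1837\right) = \frac{12 + 25}{39} \left(-1837\right) = 37 \cdot \frac{1}{39} \left(-1837\right) = \frac{37}{39} \left(-1837\right) = - \frac{67969}{39}$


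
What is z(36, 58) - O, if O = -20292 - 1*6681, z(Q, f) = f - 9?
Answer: 27022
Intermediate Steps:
z(Q, f) = -9 + f
O = -26973 (O = -20292 - 6681 = -26973)
z(36, 58) - O = (-9 + 58) - 1*(-26973) = 49 + 26973 = 27022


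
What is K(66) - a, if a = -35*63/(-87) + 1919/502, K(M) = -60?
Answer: -1298101/14558 ≈ -89.167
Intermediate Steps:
a = 424621/14558 (a = -2205*(-1/87) + 1919*(1/502) = 735/29 + 1919/502 = 424621/14558 ≈ 29.168)
K(66) - a = -60 - 1*424621/14558 = -60 - 424621/14558 = -1298101/14558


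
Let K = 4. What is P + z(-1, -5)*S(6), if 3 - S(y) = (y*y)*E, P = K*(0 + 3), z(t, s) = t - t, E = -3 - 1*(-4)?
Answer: 12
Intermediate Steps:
E = 1 (E = -3 + 4 = 1)
z(t, s) = 0
P = 12 (P = 4*(0 + 3) = 4*3 = 12)
S(y) = 3 - y² (S(y) = 3 - y*y = 3 - y²)
P + z(-1, -5)*S(6) = 12 + 0*(3 - 1*6²) = 12 + 0*(3 - 1*36) = 12 + 0*(3 - 36) = 12 + 0*(-33) = 12 + 0 = 12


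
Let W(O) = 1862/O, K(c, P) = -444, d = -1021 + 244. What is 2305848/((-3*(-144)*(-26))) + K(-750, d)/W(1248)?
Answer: -219109895/435708 ≈ -502.88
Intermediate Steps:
d = -777
2305848/((-3*(-144)*(-26))) + K(-750, d)/W(1248) = 2305848/((-3*(-144)*(-26))) - 444/(1862/1248) = 2305848/((432*(-26))) - 444/(1862*(1/1248)) = 2305848/(-11232) - 444/931/624 = 2305848*(-1/11232) - 444*624/931 = -96077/468 - 277056/931 = -219109895/435708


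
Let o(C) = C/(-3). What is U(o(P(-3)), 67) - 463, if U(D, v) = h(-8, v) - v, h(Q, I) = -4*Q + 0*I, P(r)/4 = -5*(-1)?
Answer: -498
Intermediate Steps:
P(r) = 20 (P(r) = 4*(-5*(-1)) = 4*5 = 20)
h(Q, I) = -4*Q (h(Q, I) = -4*Q + 0 = -4*Q)
o(C) = -C/3 (o(C) = C*(-⅓) = -C/3)
U(D, v) = 32 - v (U(D, v) = -4*(-8) - v = 32 - v)
U(o(P(-3)), 67) - 463 = (32 - 1*67) - 463 = (32 - 67) - 463 = -35 - 463 = -498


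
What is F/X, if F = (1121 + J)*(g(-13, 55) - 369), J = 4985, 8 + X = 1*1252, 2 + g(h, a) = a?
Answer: -482374/311 ≈ -1551.0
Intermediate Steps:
g(h, a) = -2 + a
X = 1244 (X = -8 + 1*1252 = -8 + 1252 = 1244)
F = -1929496 (F = (1121 + 4985)*((-2 + 55) - 369) = 6106*(53 - 369) = 6106*(-316) = -1929496)
F/X = -1929496/1244 = -1929496*1/1244 = -482374/311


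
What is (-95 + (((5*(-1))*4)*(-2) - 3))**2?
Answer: 3364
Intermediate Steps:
(-95 + (((5*(-1))*4)*(-2) - 3))**2 = (-95 + (-5*4*(-2) - 3))**2 = (-95 + (-20*(-2) - 3))**2 = (-95 + (40 - 3))**2 = (-95 + 37)**2 = (-58)**2 = 3364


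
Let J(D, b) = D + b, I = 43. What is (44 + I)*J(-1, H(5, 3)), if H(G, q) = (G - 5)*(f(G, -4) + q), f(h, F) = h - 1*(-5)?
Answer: -87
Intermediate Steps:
f(h, F) = 5 + h (f(h, F) = h + 5 = 5 + h)
H(G, q) = (-5 + G)*(5 + G + q) (H(G, q) = (G - 5)*((5 + G) + q) = (-5 + G)*(5 + G + q))
(44 + I)*J(-1, H(5, 3)) = (44 + 43)*(-1 + (-25 + 5**2 - 5*3 + 5*3)) = 87*(-1 + (-25 + 25 - 15 + 15)) = 87*(-1 + 0) = 87*(-1) = -87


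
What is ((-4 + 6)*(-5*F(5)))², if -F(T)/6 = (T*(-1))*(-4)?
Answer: 1440000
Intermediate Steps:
F(T) = -24*T (F(T) = -6*T*(-1)*(-4) = -6*(-T)*(-4) = -24*T)
((-4 + 6)*(-5*F(5)))² = ((-4 + 6)*(-(-120)*5))² = (2*(-5*(-120)))² = (2*600)² = 1200² = 1440000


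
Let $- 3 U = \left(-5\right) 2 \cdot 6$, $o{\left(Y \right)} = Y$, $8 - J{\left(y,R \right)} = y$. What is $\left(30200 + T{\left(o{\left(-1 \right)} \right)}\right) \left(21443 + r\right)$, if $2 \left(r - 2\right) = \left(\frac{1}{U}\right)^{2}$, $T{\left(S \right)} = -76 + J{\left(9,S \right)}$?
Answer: $\frac{516790218123}{800} \approx 6.4599 \cdot 10^{8}$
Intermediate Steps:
$J{\left(y,R \right)} = 8 - y$
$U = 20$ ($U = - \frac{\left(-5\right) 2 \cdot 6}{3} = - \frac{\left(-10\right) 6}{3} = \left(- \frac{1}{3}\right) \left(-60\right) = 20$)
$T{\left(S \right)} = -77$ ($T{\left(S \right)} = -76 + \left(8 - 9\right) = -76 - 1 = -77$)
$r = \frac{1601}{800}$ ($r = 2 + \frac{\left(\frac{1}{20}\right)^{2}}{2} = 2 + \frac{1}{2 \cdot 400} = 2 + \frac{1}{2} \cdot \frac{1}{400} = 2 + \frac{1}{800} = \frac{1601}{800} \approx 2.0013$)
$\left(30200 + T{\left(o{\left(-1 \right)} \right)}\right) \left(21443 + r\right) = \left(30200 - 77\right) \left(21443 + \frac{1601}{800}\right) = 30123 \cdot \frac{17156001}{800} = \frac{516790218123}{800}$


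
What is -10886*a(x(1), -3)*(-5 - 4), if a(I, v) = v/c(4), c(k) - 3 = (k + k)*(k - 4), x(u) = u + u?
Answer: -97974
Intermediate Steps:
x(u) = 2*u
c(k) = 3 + 2*k*(-4 + k) (c(k) = 3 + (k + k)*(k - 4) = 3 + (2*k)*(-4 + k) = 3 + 2*k*(-4 + k))
a(I, v) = v/3 (a(I, v) = v/(3 - 8*4 + 2*4²) = v/(3 - 32 + 2*16) = v/(3 - 32 + 32) = v/3)
-10886*a(x(1), -3)*(-5 - 4) = -10886*(⅓)*(-3)*(-5 - 4) = -(-10886)*(-9) = -10886*9 = -97974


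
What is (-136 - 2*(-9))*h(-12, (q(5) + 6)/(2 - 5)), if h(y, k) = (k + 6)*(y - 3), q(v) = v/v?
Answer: 6490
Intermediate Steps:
q(v) = 1
h(y, k) = (-3 + y)*(6 + k) (h(y, k) = (6 + k)*(-3 + y) = (-3 + y)*(6 + k))
(-136 - 2*(-9))*h(-12, (q(5) + 6)/(2 - 5)) = (-136 - 2*(-9))*(-18 - 3*(1 + 6)/(2 - 5) + 6*(-12) + ((1 + 6)/(2 - 5))*(-12)) = (-136 + 18)*(-18 - 21/(-3) - 72 + (7/(-3))*(-12)) = -118*(-18 - 21*(-1)/3 - 72 + (7*(-1/3))*(-12)) = -118*(-18 - 3*(-7/3) - 72 - 7/3*(-12)) = -118*(-18 + 7 - 72 + 28) = -118*(-55) = 6490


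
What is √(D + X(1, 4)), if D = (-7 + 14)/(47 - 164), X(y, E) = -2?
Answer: I*√3133/39 ≈ 1.4352*I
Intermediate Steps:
D = -7/117 (D = 7/(-117) = 7*(-1/117) = -7/117 ≈ -0.059829)
√(D + X(1, 4)) = √(-7/117 - 2) = √(-241/117) = I*√3133/39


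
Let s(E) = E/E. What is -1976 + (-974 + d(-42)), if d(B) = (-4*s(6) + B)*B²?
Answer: -84094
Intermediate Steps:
s(E) = 1
d(B) = B²*(-4 + B) (d(B) = (-4*1 + B)*B² = (-4 + B)*B² = B²*(-4 + B))
-1976 + (-974 + d(-42)) = -1976 + (-974 + (-42)²*(-4 - 42)) = -1976 + (-974 + 1764*(-46)) = -1976 + (-974 - 81144) = -1976 - 82118 = -84094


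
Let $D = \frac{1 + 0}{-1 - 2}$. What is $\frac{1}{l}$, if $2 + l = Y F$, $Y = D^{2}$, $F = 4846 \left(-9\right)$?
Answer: $- \frac{1}{4848} \approx -0.00020627$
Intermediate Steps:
$D = - \frac{1}{3}$ ($D = 1 \frac{1}{-3} = 1 \left(- \frac{1}{3}\right) = - \frac{1}{3} \approx -0.33333$)
$F = -43614$
$Y = \frac{1}{9}$ ($Y = \left(- \frac{1}{3}\right)^{2} = \frac{1}{9} \approx 0.11111$)
$l = -4848$ ($l = -2 + \frac{1}{9} \left(-43614\right) = -2 - 4846 = -4848$)
$\frac{1}{l} = \frac{1}{-4848} = - \frac{1}{4848}$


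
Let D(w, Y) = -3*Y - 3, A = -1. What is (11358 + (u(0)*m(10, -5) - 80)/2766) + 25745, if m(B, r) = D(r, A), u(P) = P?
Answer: 51313409/1383 ≈ 37103.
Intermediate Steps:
D(w, Y) = -3 - 3*Y
m(B, r) = 0 (m(B, r) = -3 - 3*(-1) = -3 + 3 = 0)
(11358 + (u(0)*m(10, -5) - 80)/2766) + 25745 = (11358 + (0*0 - 80)/2766) + 25745 = (11358 + (0 - 80)*(1/2766)) + 25745 = (11358 - 80*1/2766) + 25745 = (11358 - 40/1383) + 25745 = 15708074/1383 + 25745 = 51313409/1383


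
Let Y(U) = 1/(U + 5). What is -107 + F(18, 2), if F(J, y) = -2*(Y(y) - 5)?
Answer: -681/7 ≈ -97.286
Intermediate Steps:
Y(U) = 1/(5 + U)
F(J, y) = 10 - 2/(5 + y) (F(J, y) = -2*(1/(5 + y) - 5) = -2*(-5 + 1/(5 + y)) = 10 - 2/(5 + y))
-107 + F(18, 2) = -107 + 2*(24 + 5*2)/(5 + 2) = -107 + 2*(24 + 10)/7 = -107 + 2*(1/7)*34 = -107 + 68/7 = -681/7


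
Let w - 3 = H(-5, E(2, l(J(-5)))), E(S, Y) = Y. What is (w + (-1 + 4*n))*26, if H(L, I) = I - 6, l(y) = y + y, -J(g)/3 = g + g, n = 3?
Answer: 1768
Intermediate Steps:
J(g) = -6*g (J(g) = -3*(g + g) = -6*g)
l(y) = 2*y
H(L, I) = -6 + I
w = 57 (w = 3 + (-6 + 2*(-6*(-5))) = 3 + (-6 + 2*30) = 3 + (-6 + 60) = 3 + 54 = 57)
(w + (-1 + 4*n))*26 = (57 + (-1 + 4*3))*26 = (57 + (-1 + 12))*26 = (57 + 11)*26 = 68*26 = 1768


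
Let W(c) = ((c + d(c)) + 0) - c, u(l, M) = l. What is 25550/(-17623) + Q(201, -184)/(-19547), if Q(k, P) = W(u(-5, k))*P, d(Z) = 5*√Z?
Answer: -25550/17623 + 920*I*√5/19547 ≈ -1.4498 + 0.10524*I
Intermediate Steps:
W(c) = 5*√c (W(c) = ((c + 5*√c) + 0) - c = (c + 5*√c) - c = 5*√c)
Q(k, P) = 5*I*P*√5 (Q(k, P) = (5*√(-5))*P = (5*(I*√5))*P = (5*I*√5)*P = 5*I*P*√5)
25550/(-17623) + Q(201, -184)/(-19547) = 25550/(-17623) + (5*I*(-184)*√5)/(-19547) = 25550*(-1/17623) - 920*I*√5*(-1/19547) = -25550/17623 + 920*I*√5/19547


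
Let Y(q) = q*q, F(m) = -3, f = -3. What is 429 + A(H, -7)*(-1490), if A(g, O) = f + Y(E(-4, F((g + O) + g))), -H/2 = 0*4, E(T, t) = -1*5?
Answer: -32351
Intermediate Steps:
E(T, t) = -5
H = 0 (H = -0*4 = -2*0 = 0)
Y(q) = q²
A(g, O) = 22 (A(g, O) = -3 + (-5)² = -3 + 25 = 22)
429 + A(H, -7)*(-1490) = 429 + 22*(-1490) = 429 - 32780 = -32351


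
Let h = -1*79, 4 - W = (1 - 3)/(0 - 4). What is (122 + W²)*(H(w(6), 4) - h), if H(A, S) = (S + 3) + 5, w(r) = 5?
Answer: 48867/4 ≈ 12217.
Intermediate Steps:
H(A, S) = 8 + S (H(A, S) = (3 + S) + 5 = 8 + S)
W = 7/2 (W = 4 - (1 - 3)/(0 - 4) = 4 - (-2)/(-4) = 4 - (-2)*(-1)/4 = 4 - 1*½ = 4 - ½ = 7/2 ≈ 3.5000)
h = -79
(122 + W²)*(H(w(6), 4) - h) = (122 + (7/2)²)*((8 + 4) - 1*(-79)) = (122 + 49/4)*(12 + 79) = (537/4)*91 = 48867/4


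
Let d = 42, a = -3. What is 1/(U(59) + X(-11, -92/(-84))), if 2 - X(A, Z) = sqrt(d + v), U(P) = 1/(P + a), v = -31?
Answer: -6328/21727 - 3136*sqrt(11)/21727 ≈ -0.76996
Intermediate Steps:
U(P) = 1/(-3 + P) (U(P) = 1/(P - 3) = 1/(-3 + P))
X(A, Z) = 2 - sqrt(11) (X(A, Z) = 2 - sqrt(42 - 31) = 2 - sqrt(11))
1/(U(59) + X(-11, -92/(-84))) = 1/(1/(-3 + 59) + (2 - sqrt(11))) = 1/(1/56 + (2 - sqrt(11))) = 1/(113/56 - sqrt(11))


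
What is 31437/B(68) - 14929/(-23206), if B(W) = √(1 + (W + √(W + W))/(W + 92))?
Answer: 14929/23206 + 125748*√5/√(114 + √34) ≈ 25687.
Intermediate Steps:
B(W) = √(1 + (W + √2*√W)/(92 + W)) (B(W) = √(1 + (W + √(2*W))/(92 + W)) = √(1 + (W + √2*√W)/(92 + W)))
31437/B(68) - 14929/(-23206) = 31437/(√((92 + 2*68 + √2*√68)/(92 + 68))) - 14929/(-23206) = 31437/(√((92 + 136 + √2*(2*√17))/160)) - 14929*(-1/23206) = 31437/(√((92 + 136 + 2*√34)/160)) + 14929/23206 = 31437/(√((228 + 2*√34)/160)) + 14929/23206 = 31437/(√(57/40 + √34/80)) + 14929/23206 = 31437/√(57/40 + √34/80) + 14929/23206 = 14929/23206 + 31437/√(57/40 + √34/80)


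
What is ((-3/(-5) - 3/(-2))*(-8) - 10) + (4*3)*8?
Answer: 346/5 ≈ 69.200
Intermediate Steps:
((-3/(-5) - 3/(-2))*(-8) - 10) + (4*3)*8 = ((-3*(-1/5) - 3*(-1/2))*(-8) - 10) + 12*8 = ((3/5 + 3/2)*(-8) - 10) + 96 = ((21/10)*(-8) - 10) + 96 = (-84/5 - 10) + 96 = -134/5 + 96 = 346/5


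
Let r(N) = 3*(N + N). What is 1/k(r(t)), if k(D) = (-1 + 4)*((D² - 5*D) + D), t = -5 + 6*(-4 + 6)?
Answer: 1/4788 ≈ 0.00020886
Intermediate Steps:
t = 7 (t = -5 + 6*2 = -5 + 12 = 7)
r(N) = 6*N (r(N) = 3*(2*N) = 6*N)
k(D) = -12*D + 3*D² (k(D) = 3*(D² - 4*D) = -12*D + 3*D²)
1/k(r(t)) = 1/(3*(6*7)*(-4 + 6*7)) = 1/(3*42*(-4 + 42)) = 1/(3*42*38) = 1/4788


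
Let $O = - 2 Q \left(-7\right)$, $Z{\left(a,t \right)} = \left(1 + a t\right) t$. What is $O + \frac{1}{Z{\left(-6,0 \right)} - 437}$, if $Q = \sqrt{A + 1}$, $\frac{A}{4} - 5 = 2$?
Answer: $- \frac{1}{437} + 14 \sqrt{29} \approx 75.39$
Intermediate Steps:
$A = 28$ ($A = 20 + 4 \cdot 2 = 20 + 8 = 28$)
$Q = \sqrt{29}$ ($Q = \sqrt{28 + 1} = \sqrt{29} \approx 5.3852$)
$Z{\left(a,t \right)} = t \left(1 + a t\right)$
$O = 14 \sqrt{29}$ ($O = - 2 \sqrt{29} \left(-7\right) = 14 \sqrt{29} \approx 75.392$)
$O + \frac{1}{Z{\left(-6,0 \right)} - 437} = 14 \sqrt{29} + \frac{1}{0 \left(1 - 0\right) - 437} = 14 \sqrt{29} + \frac{1}{0 \left(1 + 0\right) - 437} = 14 \sqrt{29} + \frac{1}{0 \cdot 1 - 437} = 14 \sqrt{29} + \frac{1}{0 - 437} = 14 \sqrt{29} + \frac{1}{-437} = 14 \sqrt{29} - \frac{1}{437} = - \frac{1}{437} + 14 \sqrt{29}$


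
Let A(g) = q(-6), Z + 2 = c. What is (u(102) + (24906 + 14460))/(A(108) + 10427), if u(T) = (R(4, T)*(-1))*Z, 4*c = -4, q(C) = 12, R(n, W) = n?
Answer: 39378/10439 ≈ 3.7722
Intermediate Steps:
c = -1 (c = (¼)*(-4) = -1)
Z = -3 (Z = -2 - 1 = -3)
A(g) = 12
u(T) = 12 (u(T) = (4*(-1))*(-3) = -4*(-3) = 12)
(u(102) + (24906 + 14460))/(A(108) + 10427) = (12 + (24906 + 14460))/(12 + 10427) = (12 + 39366)/10439 = 39378*(1/10439) = 39378/10439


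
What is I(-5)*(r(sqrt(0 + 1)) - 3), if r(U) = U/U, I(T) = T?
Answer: 10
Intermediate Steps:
r(U) = 1
I(-5)*(r(sqrt(0 + 1)) - 3) = -5*(1 - 3) = -5*(-2) = 10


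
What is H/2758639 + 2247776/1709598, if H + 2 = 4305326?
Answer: 6780587918308/2358081858561 ≈ 2.8755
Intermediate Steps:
H = 4305324 (H = -2 + 4305326 = 4305324)
H/2758639 + 2247776/1709598 = 4305324/2758639 + 2247776/1709598 = 4305324*(1/2758639) + 2247776*(1/1709598) = 4305324/2758639 + 1123888/854799 = 6780587918308/2358081858561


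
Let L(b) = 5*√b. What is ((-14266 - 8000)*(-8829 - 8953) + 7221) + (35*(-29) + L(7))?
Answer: 395940218 + 5*√7 ≈ 3.9594e+8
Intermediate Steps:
((-14266 - 8000)*(-8829 - 8953) + 7221) + (35*(-29) + L(7)) = ((-14266 - 8000)*(-8829 - 8953) + 7221) + (35*(-29) + 5*√7) = (-22266*(-17782) + 7221) + (-1015 + 5*√7) = (395934012 + 7221) + (-1015 + 5*√7) = 395941233 + (-1015 + 5*√7) = 395940218 + 5*√7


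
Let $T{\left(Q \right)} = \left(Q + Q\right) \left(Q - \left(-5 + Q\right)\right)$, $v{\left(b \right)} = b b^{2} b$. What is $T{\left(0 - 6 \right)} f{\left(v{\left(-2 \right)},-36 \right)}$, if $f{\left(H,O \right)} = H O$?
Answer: $34560$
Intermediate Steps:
$v{\left(b \right)} = b^{4}$ ($v{\left(b \right)} = b^{3} b = b^{4}$)
$T{\left(Q \right)} = 10 Q$ ($T{\left(Q \right)} = 2 Q 5 = 10 Q$)
$T{\left(0 - 6 \right)} f{\left(v{\left(-2 \right)},-36 \right)} = 10 \left(0 - 6\right) \left(-2\right)^{4} \left(-36\right) = 10 \left(-6\right) 16 \left(-36\right) = \left(-60\right) \left(-576\right) = 34560$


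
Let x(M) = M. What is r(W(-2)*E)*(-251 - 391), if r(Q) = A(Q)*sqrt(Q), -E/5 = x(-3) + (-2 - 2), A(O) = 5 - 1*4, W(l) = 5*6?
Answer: -3210*sqrt(42) ≈ -20803.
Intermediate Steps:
W(l) = 30
A(O) = 1 (A(O) = 5 - 4 = 1)
E = 35 (E = -5*(-3 + (-2 - 2)) = -5*(-3 - 4) = -5*(-7) = 35)
r(Q) = sqrt(Q) (r(Q) = 1*sqrt(Q) = sqrt(Q))
r(W(-2)*E)*(-251 - 391) = sqrt(30*35)*(-251 - 391) = sqrt(1050)*(-642) = (5*sqrt(42))*(-642) = -3210*sqrt(42)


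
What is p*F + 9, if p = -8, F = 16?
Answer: -119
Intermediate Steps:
p*F + 9 = -8*16 + 9 = -128 + 9 = -119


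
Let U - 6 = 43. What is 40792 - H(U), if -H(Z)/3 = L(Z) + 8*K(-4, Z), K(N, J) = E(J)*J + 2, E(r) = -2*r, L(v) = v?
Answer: -74261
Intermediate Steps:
U = 49 (U = 6 + 43 = 49)
K(N, J) = 2 - 2*J² (K(N, J) = (-2*J)*J + 2 = -2*J² + 2 = 2 - 2*J²)
H(Z) = -48 - 3*Z + 48*Z² (H(Z) = -3*(Z + 8*(2 - 2*Z²)) = -3*(Z + (16 - 16*Z²)) = -3*(16 + Z - 16*Z²) = -48 - 3*Z + 48*Z²)
40792 - H(U) = 40792 - (-48 - 3*49 + 48*49²) = 40792 - (-48 - 147 + 48*2401) = 40792 - (-48 - 147 + 115248) = 40792 - 1*115053 = 40792 - 115053 = -74261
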